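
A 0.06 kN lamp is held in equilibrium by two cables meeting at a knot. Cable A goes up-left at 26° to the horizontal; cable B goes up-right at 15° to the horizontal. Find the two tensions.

T_A = 0.08834 kN, T_B = 0.08220 kN

ΣF_x = 0: −T_A·cos26° + T_B·cos15° = 0 → T_B = 0.9305·T_A.
ΣF_y = 0: T_A·sin26° + T_B·sin15° = 0.06.
Substitute: T_A·(0.438371 + 0.9305·0.258819) = 0.06 → T_A = 0.088339 ≈ 0.08834 kN.
Then T_B = 0.9305 × 0.088339 = 0.08220 kN.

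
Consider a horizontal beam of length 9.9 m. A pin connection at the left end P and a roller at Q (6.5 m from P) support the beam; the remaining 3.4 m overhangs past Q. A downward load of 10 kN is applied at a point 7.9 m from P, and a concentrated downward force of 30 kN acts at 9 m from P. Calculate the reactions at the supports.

Taking moments about P: Q_y·6.5 − 10·7.9 − 30·9 = 0 → Q_y = 349/6.5 = 53.6923 ≈ 53.69 kN.
ΣF_y = 0: P_y + 53.6923 − 10 − 30 = 0 → P_y = -13.69 kN.
ΣF_x = 0: no horizontal applied forces, so P_x = 0.

P_x = 0, P_y = -13.69 kN, Q_y = 53.69 kN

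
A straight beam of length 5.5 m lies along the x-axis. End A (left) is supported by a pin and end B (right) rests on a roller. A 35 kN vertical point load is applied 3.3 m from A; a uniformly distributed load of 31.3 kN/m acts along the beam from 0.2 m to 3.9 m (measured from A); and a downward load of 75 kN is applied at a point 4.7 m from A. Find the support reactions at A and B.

Resultant of the distributed load: 31.3 × 3.7 = 115.81 kN at 2.05 m from A.
Moments about A: B_y·5.5 − 35·3.3 − (31.3·3.7)·2.05 − 75·4.7 = 0 → B_y = 705.4105/5.5 = 128.256 ≈ 128.3 kN.
ΣF_y = 0: A_y + 128.256 − 35 − 31.3·3.7 − 75 = 0 → A_y = 97.55 kN.
ΣF_x = 0: no horizontal applied forces, so A_x = 0.

A_x = 0, A_y = 97.55 kN, B_y = 128.3 kN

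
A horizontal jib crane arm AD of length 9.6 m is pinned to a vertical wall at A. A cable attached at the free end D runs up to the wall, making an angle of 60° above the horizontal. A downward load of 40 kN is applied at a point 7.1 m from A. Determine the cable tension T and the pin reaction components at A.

ΣM about A: T·sin60°·9.6 − 40·7.1 = 0 → T = 284/(9.6·0.866025) = 34.1599 ≈ 34.16 kN.
ΣF_x = 0: A_x − T·cos60° = 0 → A_x = 34.1599 × 0.5 = 17.08 kN.
ΣF_y = 0: A_y + T·sin60° − 40 = 0 → A_y = 40 − 34.1599 × 0.866025 = 10.42 kN.

T = 34.16 kN, A_x = 17.08 kN, A_y = 10.42 kN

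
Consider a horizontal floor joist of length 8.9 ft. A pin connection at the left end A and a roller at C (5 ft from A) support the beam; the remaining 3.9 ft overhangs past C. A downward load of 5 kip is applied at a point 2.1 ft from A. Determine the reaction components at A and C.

A_x = 0, A_y = 2.900 kip, C_y = 2.100 kip

ΣM about A: C_y·5 − 5·2.1 = 0 → C_y = 10.5/5 = 2.100 kip.
ΣF_y = 0: A_y + 2.1 − 5 = 0 → A_y = 2.900 kip.
ΣF_x = 0: no horizontal applied forces, so A_x = 0.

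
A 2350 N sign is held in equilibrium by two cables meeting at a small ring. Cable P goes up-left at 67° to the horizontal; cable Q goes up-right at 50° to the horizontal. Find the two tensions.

ΣF_x = 0: −T_P·cos67° + T_Q·cos50° = 0 → T_Q = 0.60787·T_P.
ΣF_y = 0: T_P·sin67° + T_Q·sin50° = 2350.
Substitute: T_P·(0.920505 + 0.60787·0.766044) = 2350 → T_P = 1695.33 ≈ 1695 N.
Then T_Q = 0.60787 × 1695.33 = 1031 N.

T_P = 1695 N, T_Q = 1031 N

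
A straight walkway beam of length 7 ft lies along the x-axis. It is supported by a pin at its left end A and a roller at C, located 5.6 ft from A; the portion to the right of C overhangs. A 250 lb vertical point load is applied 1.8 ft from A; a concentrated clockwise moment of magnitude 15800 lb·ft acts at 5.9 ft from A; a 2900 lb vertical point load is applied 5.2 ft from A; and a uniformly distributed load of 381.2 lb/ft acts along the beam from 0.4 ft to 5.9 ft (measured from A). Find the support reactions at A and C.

Resultant of the distributed load: 381.2 × 5.5 = 2096.6 lb at 3.15 ft from A.
Moments about A: C_y·5.6 − 250·1.8 − 15800 − 2900·5.2 − (381.2·5.5)·3.15 = 0 → C_y = 37934.29/5.6 = 6773.98 ≈ 6774 lb.
ΣF_y = 0: A_y + 6773.98 − 250 − 2900 − 381.2·5.5 = 0 → A_y = -1527 lb.
ΣF_x = 0: no horizontal applied forces, so A_x = 0.

A_x = 0, A_y = -1527 lb, C_y = 6774 lb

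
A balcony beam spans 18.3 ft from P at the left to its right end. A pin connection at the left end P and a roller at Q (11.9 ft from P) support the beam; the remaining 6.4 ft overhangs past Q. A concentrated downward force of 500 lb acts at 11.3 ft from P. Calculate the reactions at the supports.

P_x = 0, P_y = 25.21 lb, Q_y = 474.8 lb

Moments about P: Q_y·11.9 − 500·11.3 = 0 → Q_y = 5650/11.9 = 474.79 ≈ 474.8 lb.
ΣF_y = 0: P_y + 474.79 − 500 = 0 → P_y = 25.21 lb.
ΣF_x = 0: no horizontal applied forces, so P_x = 0.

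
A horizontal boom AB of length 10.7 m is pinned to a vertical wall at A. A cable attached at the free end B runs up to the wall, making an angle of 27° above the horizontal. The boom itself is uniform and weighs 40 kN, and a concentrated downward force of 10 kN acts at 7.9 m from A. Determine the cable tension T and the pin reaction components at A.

T = 60.32 kN, A_x = 53.74 kN, A_y = 22.62 kN

ΣM about A: T·sin27°·10.7 − 40·5.35 − 10·7.9 = 0 → T = 293/(10.7·0.45399) = 60.3167 ≈ 60.32 kN.
ΣF_x = 0: A_x − T·cos27° = 0 → A_x = 60.3167 × 0.891007 = 53.74 kN.
ΣF_y = 0: A_y + T·sin27° − 40 − 10 = 0 → A_y = 50 − 60.3167 × 0.45399 = 22.62 kN.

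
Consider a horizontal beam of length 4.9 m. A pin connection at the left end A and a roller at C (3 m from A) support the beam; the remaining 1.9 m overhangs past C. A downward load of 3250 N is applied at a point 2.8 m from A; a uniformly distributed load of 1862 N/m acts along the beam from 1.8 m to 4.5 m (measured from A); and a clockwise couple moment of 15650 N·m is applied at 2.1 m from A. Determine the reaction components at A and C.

Resultant of the distributed load: 1862 × 2.7 = 5027.4 N at 3.15 m from A.
Moments about A: C_y·3 − 3250·2.8 − (1862·2.7)·3.15 − 15650 = 0 → C_y = 40586.31/3 = 13528.8 ≈ 13530 N.
ΣF_y = 0: A_y + 13528.8 − 3250 − 1862·2.7 = 0 → A_y = -5251 N.
ΣF_x = 0: no horizontal applied forces, so A_x = 0.

A_x = 0, A_y = -5251 N, C_y = 13530 N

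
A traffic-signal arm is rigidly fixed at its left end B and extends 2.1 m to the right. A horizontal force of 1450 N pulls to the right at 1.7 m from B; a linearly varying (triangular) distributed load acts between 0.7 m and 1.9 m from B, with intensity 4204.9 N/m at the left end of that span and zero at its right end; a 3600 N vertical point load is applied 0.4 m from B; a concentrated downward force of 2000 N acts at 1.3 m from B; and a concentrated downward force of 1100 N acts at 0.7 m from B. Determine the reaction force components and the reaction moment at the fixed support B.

Resultant of the triangular load: ½ × 4204.9 × 1.2 = 2522.94 N, acting at 1.1 m from B (one-third of the span from the peak).
ΣF_x = 0: B_x + 1450 = 0 → B_x = -1450 N.
ΣF_y = 0: B_y − ½·4204.9·1.2 − 3600 − 2000 − 1100 = 0 → B_y = 9223 N.
ΣM about B: M_B − (½·4204.9·1.2)·1.1 − 3600·0.4 − 2000·1.3 − 1100·0.7 = 0 → M_B = 7585 N·m.

B_x = -1450 N, B_y = 9223 N, M_B = 7585 N·m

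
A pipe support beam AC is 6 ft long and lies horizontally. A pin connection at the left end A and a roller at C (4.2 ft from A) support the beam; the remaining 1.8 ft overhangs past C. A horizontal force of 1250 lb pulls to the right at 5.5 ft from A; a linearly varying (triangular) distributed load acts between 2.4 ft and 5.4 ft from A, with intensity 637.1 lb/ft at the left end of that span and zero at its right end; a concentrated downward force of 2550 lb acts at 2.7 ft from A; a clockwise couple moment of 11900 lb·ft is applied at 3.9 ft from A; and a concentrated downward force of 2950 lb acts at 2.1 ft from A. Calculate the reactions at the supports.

Resultant of the triangular load: ½ × 637.1 × 3 = 955.65 lb, acting at 3.4 ft from A (one-third of the span from the peak).
ΣM about A: C_y·4.2 − (½·637.1·3)·3.4 − 2550·2.7 − 11900 − 2950·2.1 = 0 → C_y = 28229.21/4.2 = 6721.24 ≈ 6721 lb.
ΣF_y = 0: A_y + 6721.24 − ½·637.1·3 − 2550 − 2950 = 0 → A_y = -265.6 lb.
ΣF_x = 0: A_x + 1250 = 0 → A_x = -1250 lb.

A_x = -1250 lb, A_y = -265.6 lb, C_y = 6721 lb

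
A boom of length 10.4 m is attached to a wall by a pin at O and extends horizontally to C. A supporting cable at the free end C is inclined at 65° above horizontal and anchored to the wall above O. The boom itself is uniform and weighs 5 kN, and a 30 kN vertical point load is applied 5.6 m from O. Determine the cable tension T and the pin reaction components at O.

T = 20.58 kN, O_x = 8.698 kN, O_y = 16.35 kN

ΣM about O: T·sin65°·10.4 − 5·5.2 − 30·5.6 = 0 → T = 194/(10.4·0.906308) = 20.5822 ≈ 20.58 kN.
ΣF_x = 0: O_x − T·cos65° = 0 → O_x = 20.5822 × 0.422618 = 8.698 kN.
ΣF_y = 0: O_y + T·sin65° − 5 − 30 = 0 → O_y = 35 − 20.5822 × 0.906308 = 16.35 kN.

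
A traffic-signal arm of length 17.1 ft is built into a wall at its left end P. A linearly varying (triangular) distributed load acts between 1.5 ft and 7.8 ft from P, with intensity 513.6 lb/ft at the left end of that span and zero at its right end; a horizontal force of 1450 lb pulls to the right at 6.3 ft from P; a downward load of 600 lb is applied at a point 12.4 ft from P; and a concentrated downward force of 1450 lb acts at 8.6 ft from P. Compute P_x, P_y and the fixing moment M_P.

P_x = -1450 lb, P_y = 3668 lb, M_P = 25730 lb·ft

Resultant of the triangular load: ½ × 513.6 × 6.3 = 1617.84 lb, acting at 3.6 ft from P (one-third of the span from the peak).
ΣF_x = 0: P_x + 1450 = 0 → P_x = -1450 lb.
ΣF_y = 0: P_y − ½·513.6·6.3 − 600 − 1450 = 0 → P_y = 3668 lb.
ΣM about P: M_P − (½·513.6·6.3)·3.6 − 600·12.4 − 1450·8.6 = 0 → M_P = 25730 lb·ft.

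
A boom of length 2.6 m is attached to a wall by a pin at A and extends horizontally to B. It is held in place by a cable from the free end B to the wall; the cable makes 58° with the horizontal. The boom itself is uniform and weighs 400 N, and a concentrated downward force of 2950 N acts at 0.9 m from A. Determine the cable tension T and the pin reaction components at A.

T = 1440 N, A_x = 763.1 N, A_y = 2129 N

ΣM about A: T·sin58°·2.6 − 400·1.3 − 2950·0.9 = 0 → T = 3175/(2.6·0.848048) = 1439.96 ≈ 1440 N.
ΣF_x = 0: A_x − T·cos58° = 0 → A_x = 1439.96 × 0.529919 = 763.1 N.
ΣF_y = 0: A_y + T·sin58° − 400 − 2950 = 0 → A_y = 3350 − 1439.96 × 0.848048 = 2129 N.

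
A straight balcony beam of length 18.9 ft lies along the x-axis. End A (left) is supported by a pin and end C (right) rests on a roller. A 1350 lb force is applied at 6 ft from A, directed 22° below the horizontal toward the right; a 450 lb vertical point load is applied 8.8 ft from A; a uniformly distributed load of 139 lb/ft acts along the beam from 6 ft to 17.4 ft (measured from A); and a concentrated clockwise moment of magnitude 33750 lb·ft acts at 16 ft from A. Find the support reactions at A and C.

A_x = -1252 lb, A_y = -596.4 lb, C_y = 3137 lb

Resultant of the distributed load: 139 × 11.4 = 1584.6 lb at 11.7 ft from A.
Moments about A: C_y·18.9 − 1350·sin22°·6 − 450·8.8 − (139·11.4)·11.7 − 33750 = 0 → C_y = 59284.1/18.9 = 3136.72 ≈ 3137 lb.
ΣF_y = 0: A_y + 3136.72 − 1350·sin22° − 450 − 139·11.4 = 0 → A_y = -596.4 lb.
ΣF_x = 0: A_x + 1350·cos22° = 0 → A_x = -1252 lb.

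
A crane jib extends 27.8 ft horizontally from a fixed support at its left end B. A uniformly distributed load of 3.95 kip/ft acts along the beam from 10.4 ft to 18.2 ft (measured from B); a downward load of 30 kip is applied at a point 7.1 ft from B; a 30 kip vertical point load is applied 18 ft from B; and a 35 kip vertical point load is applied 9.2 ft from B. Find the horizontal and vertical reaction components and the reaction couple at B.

Resultant of the distributed load: 3.95 × 7.8 = 30.81 kip at 14.3 ft from B.
ΣF_x = 0: B_x = 0.
ΣF_y = 0: B_y − 3.95·7.8 − 30 − 30 − 35 = 0 → B_y = 125.8 kip.
ΣM about B: M_B − (3.95·7.8)·14.3 − 30·7.1 − 30·18 − 35·9.2 = 0 → M_B = 1516 kip·ft.

B_x = 0, B_y = 125.8 kip, M_B = 1516 kip·ft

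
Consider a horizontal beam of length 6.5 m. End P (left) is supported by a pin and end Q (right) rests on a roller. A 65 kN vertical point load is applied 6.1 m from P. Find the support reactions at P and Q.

P_x = 0, P_y = 4.000 kN, Q_y = 61.00 kN

Taking moments about P: Q_y·6.5 − 65·6.1 = 0 → Q_y = 396.5/6.5 = 61.00 kN.
ΣF_y = 0: P_y + 61 − 65 = 0 → P_y = 4.000 kN.
ΣF_x = 0: no horizontal applied forces, so P_x = 0.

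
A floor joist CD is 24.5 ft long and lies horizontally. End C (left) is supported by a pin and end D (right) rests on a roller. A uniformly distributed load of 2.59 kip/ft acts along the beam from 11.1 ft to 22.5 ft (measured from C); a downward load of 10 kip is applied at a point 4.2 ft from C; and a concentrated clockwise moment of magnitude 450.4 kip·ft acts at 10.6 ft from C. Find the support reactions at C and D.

Resultant of the distributed load: 2.59 × 11.4 = 29.526 kip at 16.8 ft from C.
ΣM about C: D_y·24.5 − (2.59·11.4)·16.8 − 10·4.2 − 450.4 = 0 → D_y = 988.4368/24.5 = 40.3444 ≈ 40.34 kip.
ΣF_y = 0: C_y + 40.3444 − 2.59·11.4 − 10 = 0 → C_y = -0.8184 kip.
ΣF_x = 0: no horizontal applied forces, so C_x = 0.

C_x = 0, C_y = -0.8184 kip, D_y = 40.34 kip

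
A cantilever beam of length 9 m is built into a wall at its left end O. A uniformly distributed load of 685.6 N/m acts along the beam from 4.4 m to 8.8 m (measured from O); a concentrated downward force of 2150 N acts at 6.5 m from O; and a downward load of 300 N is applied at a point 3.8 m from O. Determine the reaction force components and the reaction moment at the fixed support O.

Resultant of the distributed load: 685.6 × 4.4 = 3016.64 N at 6.6 m from O.
ΣF_x = 0: O_x = 0.
ΣF_y = 0: O_y − 685.6·4.4 − 2150 − 300 = 0 → O_y = 5467 N.
ΣM about O: M_O − (685.6·4.4)·6.6 − 2150·6.5 − 300·3.8 = 0 → M_O = 35020 N·m.

O_x = 0, O_y = 5467 N, M_O = 35020 N·m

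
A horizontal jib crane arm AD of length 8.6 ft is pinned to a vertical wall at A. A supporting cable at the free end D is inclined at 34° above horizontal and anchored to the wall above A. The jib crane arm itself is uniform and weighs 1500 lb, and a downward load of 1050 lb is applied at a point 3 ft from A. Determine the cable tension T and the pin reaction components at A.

ΣM about A: T·sin34°·8.6 − 1500·4.3 − 1050·3 = 0 → T = 9600/(8.6·0.559193) = 1996.23 ≈ 1996 lb.
ΣF_x = 0: A_x − T·cos34° = 0 → A_x = 1996.23 × 0.829038 = 1655 lb.
ΣF_y = 0: A_y + T·sin34° − 1500 − 1050 = 0 → A_y = 2550 − 1996.23 × 0.559193 = 1434 lb.

T = 1996 lb, A_x = 1655 lb, A_y = 1434 lb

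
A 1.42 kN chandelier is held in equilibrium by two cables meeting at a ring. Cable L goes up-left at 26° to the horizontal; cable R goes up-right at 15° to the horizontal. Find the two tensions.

ΣF_x = 0: −T_L·cos26° + T_R·cos15° = 0 → T_R = 0.9305·T_L.
ΣF_y = 0: T_L·sin26° + T_R·sin15° = 1.42.
Substitute: T_L·(0.438371 + 0.9305·0.258819) = 1.42 → T_L = 2.09069 ≈ 2.091 kN.
Then T_R = 0.9305 × 2.09069 = 1.945 kN.

T_L = 2.091 kN, T_R = 1.945 kN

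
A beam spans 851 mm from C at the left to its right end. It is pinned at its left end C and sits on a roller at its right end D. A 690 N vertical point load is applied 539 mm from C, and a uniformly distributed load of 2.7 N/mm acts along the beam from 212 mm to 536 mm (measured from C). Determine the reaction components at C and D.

Resultant of the distributed load: 2.7 × 324 = 874.8 N at 374 mm from C.
Taking moments about C: D_y·851 − 690·539 − (2.7·324)·374 = 0 → D_y = 699085.2/851 = 821.487 ≈ 821.5 N.
ΣF_y = 0: C_y + 821.487 − 690 − 2.7·324 = 0 → C_y = 743.3 N.
ΣF_x = 0: no horizontal applied forces, so C_x = 0.

C_x = 0, C_y = 743.3 N, D_y = 821.5 N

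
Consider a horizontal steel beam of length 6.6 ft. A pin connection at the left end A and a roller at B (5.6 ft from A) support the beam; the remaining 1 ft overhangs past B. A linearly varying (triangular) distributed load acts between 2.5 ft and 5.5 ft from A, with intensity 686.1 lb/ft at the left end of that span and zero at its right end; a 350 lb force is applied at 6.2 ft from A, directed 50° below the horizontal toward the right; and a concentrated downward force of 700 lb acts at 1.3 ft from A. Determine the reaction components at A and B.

A_x = -225.0 lb, A_y = 894.7 lb, B_y = 1103 lb

Resultant of the triangular load: ½ × 686.1 × 3 = 1029.15 lb, acting at 3.5 ft from A (one-third of the span from the peak).
Taking moments about A: B_y·5.6 − (½·686.1·3)·3.5 − 350·sin50°·6.2 − 700·1.3 = 0 → B_y = 6174.34/5.6 = 1102.56 ≈ 1103 lb.
ΣF_y = 0: A_y + 1102.56 − ½·686.1·3 − 350·sin50° − 700 = 0 → A_y = 894.7 lb.
ΣF_x = 0: A_x + 350·cos50° = 0 → A_x = -225.0 lb.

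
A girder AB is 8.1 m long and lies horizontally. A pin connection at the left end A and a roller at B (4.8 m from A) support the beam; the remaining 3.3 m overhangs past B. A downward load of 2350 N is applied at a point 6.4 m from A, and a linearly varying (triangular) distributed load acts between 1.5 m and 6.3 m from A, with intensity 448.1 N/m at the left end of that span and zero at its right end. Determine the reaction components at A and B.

Resultant of the triangular load: ½ × 448.1 × 4.8 = 1075.44 N, acting at 3.1 m from A (one-third of the span from the peak).
Moments about A: B_y·4.8 − 2350·6.4 − (½·448.1·4.8)·3.1 = 0 → B_y = 18373.864/4.8 = 3827.89 ≈ 3828 N.
ΣF_y = 0: A_y + 3827.89 − 2350 − ½·448.1·4.8 = 0 → A_y = -402.4 N.
ΣF_x = 0: no horizontal applied forces, so A_x = 0.

A_x = 0, A_y = -402.4 N, B_y = 3828 N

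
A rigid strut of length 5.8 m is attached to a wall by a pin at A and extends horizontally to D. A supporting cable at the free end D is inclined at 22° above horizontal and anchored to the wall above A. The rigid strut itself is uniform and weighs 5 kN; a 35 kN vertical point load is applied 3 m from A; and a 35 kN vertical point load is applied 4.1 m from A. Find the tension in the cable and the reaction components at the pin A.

T = 121.0 kN, A_x = 112.2 kN, A_y = 29.66 kN

ΣM about A: T·sin22°·5.8 − 5·2.9 − 35·3 − 35·4.1 = 0 → T = 263/(5.8·0.374607) = 121.046 ≈ 121.0 kN.
ΣF_x = 0: A_x − T·cos22° = 0 → A_x = 121.046 × 0.927184 = 112.2 kN.
ΣF_y = 0: A_y + T·sin22° − 5 − 35 − 35 = 0 → A_y = 75 − 121.046 × 0.374607 = 29.66 kN.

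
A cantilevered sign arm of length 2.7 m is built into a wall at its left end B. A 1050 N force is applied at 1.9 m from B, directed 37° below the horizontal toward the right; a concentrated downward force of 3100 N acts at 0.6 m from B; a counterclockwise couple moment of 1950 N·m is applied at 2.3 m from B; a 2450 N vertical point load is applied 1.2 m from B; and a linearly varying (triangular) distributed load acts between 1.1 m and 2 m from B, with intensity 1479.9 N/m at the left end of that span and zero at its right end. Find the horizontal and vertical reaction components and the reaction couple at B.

Resultant of the triangular load: ½ × 1479.9 × 0.9 = 665.955 N, acting at 1.4 m from B (one-third of the span from the peak).
ΣF_x = 0: B_x + 1050·cos37° = 0 → B_x = -838.6 N.
ΣF_y = 0: B_y − 1050·sin37° − 3100 − 2450 − ½·1479.9·0.9 = 0 → B_y = 6848 N.
ΣM about B: M_B − 1050·sin37°·1.9 − 3100·0.6 + 1950 − 2450·1.2 − (½·1479.9·0.9)·1.4 = 0 → M_B = 4983 N·m.

B_x = -838.6 N, B_y = 6848 N, M_B = 4983 N·m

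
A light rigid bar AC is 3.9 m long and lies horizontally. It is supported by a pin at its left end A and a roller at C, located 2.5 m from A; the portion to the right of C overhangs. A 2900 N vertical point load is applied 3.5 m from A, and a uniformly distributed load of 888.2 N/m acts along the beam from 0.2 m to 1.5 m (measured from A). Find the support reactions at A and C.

Resultant of the distributed load: 888.2 × 1.3 = 1154.66 N at 0.85 m from A.
Taking moments about A: C_y·2.5 − 2900·3.5 − (888.2·1.3)·0.85 = 0 → C_y = 11131.461/2.5 = 4452.58 ≈ 4453 N.
ΣF_y = 0: A_y + 4452.58 − 2900 − 888.2·1.3 = 0 → A_y = -397.9 N.
ΣF_x = 0: no horizontal applied forces, so A_x = 0.

A_x = 0, A_y = -397.9 N, C_y = 4453 N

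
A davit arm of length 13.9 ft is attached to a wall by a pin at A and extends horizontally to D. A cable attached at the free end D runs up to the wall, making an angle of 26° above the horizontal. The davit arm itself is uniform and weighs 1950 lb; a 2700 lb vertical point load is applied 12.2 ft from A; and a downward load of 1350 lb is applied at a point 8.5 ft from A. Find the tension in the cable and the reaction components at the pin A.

ΣM about A: T·sin26°·13.9 − 1950·6.95 − 2700·12.2 − 1350·8.5 = 0 → T = 57967.5/(13.9·0.438371) = 9513.23 ≈ 9513 lb.
ΣF_x = 0: A_x − T·cos26° = 0 → A_x = 9513.23 × 0.898794 = 8550 lb.
ΣF_y = 0: A_y + T·sin26° − 1950 − 2700 − 1350 = 0 → A_y = 6000 − 9513.23 × 0.438371 = 1830 lb.

T = 9513 lb, A_x = 8550 lb, A_y = 1830 lb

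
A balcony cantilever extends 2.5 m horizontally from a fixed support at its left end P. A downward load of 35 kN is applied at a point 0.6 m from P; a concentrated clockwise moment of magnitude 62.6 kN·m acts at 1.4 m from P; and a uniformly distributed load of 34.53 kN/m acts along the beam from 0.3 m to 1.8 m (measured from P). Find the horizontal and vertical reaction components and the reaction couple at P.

Resultant of the distributed load: 34.53 × 1.5 = 51.795 kN at 1.05 m from P.
ΣF_x = 0: P_x = 0.
ΣF_y = 0: P_y − 35 − 34.53·1.5 = 0 → P_y = 86.80 kN.
ΣM about P: M_P − 35·0.6 − 62.6 − (34.53·1.5)·1.05 = 0 → M_P = 138.0 kN·m.

P_x = 0, P_y = 86.80 kN, M_P = 138.0 kN·m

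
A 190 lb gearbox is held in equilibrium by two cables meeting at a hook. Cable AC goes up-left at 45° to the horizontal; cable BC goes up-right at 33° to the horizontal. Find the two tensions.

ΣF_x = 0: −T_AC·cos45° + T_BC·cos33° = 0 → T_BC = 0.843128·T_AC.
ΣF_y = 0: T_AC·sin45° + T_BC·sin33° = 190.
Substitute: T_AC·(0.707107 + 0.843128·0.544639) = 190 → T_AC = 162.907 ≈ 162.9 lb.
Then T_BC = 0.843128 × 162.907 = 137.4 lb.

T_AC = 162.9 lb, T_BC = 137.4 lb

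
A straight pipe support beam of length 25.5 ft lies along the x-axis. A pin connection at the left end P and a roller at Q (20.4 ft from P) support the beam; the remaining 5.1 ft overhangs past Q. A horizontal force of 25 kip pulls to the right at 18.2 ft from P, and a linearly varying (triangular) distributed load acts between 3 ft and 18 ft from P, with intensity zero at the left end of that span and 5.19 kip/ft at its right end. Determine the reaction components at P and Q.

P_x = -25.00 kip, P_y = 14.12 kip, Q_y = 24.81 kip

Resultant of the triangular load: ½ × 5.19 × 15 = 38.925 kip, acting at 13 ft from P (one-third of the span from the peak).
Moments about P: Q_y·20.4 − (½·5.19·15)·13 = 0 → Q_y = 506.025/20.4 = 24.8051 ≈ 24.81 kip.
ΣF_y = 0: P_y + 24.8051 − ½·5.19·15 = 0 → P_y = 14.12 kip.
ΣF_x = 0: P_x + 25 = 0 → P_x = -25.00 kip.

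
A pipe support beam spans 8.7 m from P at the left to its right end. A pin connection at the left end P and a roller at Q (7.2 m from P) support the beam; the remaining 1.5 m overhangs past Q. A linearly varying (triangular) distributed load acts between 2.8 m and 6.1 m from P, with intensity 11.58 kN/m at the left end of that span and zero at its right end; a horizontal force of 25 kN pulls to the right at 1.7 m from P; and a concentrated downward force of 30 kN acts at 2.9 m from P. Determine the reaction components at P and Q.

P_x = -25.00 kN, P_y = 26.67 kN, Q_y = 22.43 kN

Resultant of the triangular load: ½ × 11.58 × 3.3 = 19.107 kN, acting at 3.9 m from P (one-third of the span from the peak).
Taking moments about P: Q_y·7.2 − (½·11.58·3.3)·3.9 − 30·2.9 = 0 → Q_y = 161.5173/7.2 = 22.433 ≈ 22.43 kN.
ΣF_y = 0: P_y + 22.433 − ½·11.58·3.3 − 30 = 0 → P_y = 26.67 kN.
ΣF_x = 0: P_x + 25 = 0 → P_x = -25.00 kN.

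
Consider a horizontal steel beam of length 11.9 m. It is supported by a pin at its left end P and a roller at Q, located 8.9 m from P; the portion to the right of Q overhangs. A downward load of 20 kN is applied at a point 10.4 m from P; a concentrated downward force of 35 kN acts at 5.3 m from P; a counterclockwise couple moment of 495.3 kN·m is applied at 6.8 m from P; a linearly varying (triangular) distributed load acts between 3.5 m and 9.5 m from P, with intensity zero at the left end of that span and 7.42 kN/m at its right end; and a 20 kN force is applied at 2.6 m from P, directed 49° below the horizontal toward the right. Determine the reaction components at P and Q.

Resultant of the triangular load: ½ × 7.42 × 6 = 22.26 kN, acting at 7.5 m from P (one-third of the span from the peak).
Moments about P: Q_y·8.9 − 20·10.4 − 35·5.3 + 495.3 − (½·7.42·6)·7.5 − 20·sin49°·2.6 = 0 → Q_y = 104.395/8.9 = 11.7298 ≈ 11.73 kN.
ΣF_y = 0: P_y + 11.7298 − 20 − 35 − ½·7.42·6 − 20·sin49° = 0 → P_y = 80.62 kN.
ΣF_x = 0: P_x + 20·cos49° = 0 → P_x = -13.12 kN.

P_x = -13.12 kN, P_y = 80.62 kN, Q_y = 11.73 kN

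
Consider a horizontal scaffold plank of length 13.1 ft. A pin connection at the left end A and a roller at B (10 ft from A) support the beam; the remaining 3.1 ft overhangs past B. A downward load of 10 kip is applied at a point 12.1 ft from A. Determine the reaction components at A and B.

ΣM about A: B_y·10 − 10·12.1 = 0 → B_y = 121/10 = 12.10 kip.
ΣF_y = 0: A_y + 12.1 − 10 = 0 → A_y = -2.100 kip.
ΣF_x = 0: no horizontal applied forces, so A_x = 0.

A_x = 0, A_y = -2.100 kip, B_y = 12.10 kip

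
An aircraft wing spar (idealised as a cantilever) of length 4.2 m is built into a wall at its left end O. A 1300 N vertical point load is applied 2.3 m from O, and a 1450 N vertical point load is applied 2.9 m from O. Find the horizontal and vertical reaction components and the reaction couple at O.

O_x = 0, O_y = 2750 N, M_O = 7195 N·m

ΣF_x = 0: O_x = 0.
ΣF_y = 0: O_y − 1300 − 1450 = 0 → O_y = 2750 N.
ΣM about O: M_O − 1300·2.3 − 1450·2.9 = 0 → M_O = 7195 N·m.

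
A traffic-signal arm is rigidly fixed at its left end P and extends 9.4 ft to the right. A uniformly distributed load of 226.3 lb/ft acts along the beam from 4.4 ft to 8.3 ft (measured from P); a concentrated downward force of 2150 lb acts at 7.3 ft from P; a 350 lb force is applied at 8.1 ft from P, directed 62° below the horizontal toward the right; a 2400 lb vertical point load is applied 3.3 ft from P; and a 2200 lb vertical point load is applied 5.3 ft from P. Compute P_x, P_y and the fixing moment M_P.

P_x = -164.3 lb, P_y = 7942 lb, M_P = 43380 lb·ft

Resultant of the distributed load: 226.3 × 3.9 = 882.57 lb at 6.35 ft from P.
ΣF_x = 0: P_x + 350·cos62° = 0 → P_x = -164.3 lb.
ΣF_y = 0: P_y − 226.3·3.9 − 2150 − 350·sin62° − 2400 − 2200 = 0 → P_y = 7942 lb.
ΣM about P: M_P − (226.3·3.9)·6.35 − 2150·7.3 − 350·sin62°·8.1 − 2400·3.3 − 2200·5.3 = 0 → M_P = 43380 lb·ft.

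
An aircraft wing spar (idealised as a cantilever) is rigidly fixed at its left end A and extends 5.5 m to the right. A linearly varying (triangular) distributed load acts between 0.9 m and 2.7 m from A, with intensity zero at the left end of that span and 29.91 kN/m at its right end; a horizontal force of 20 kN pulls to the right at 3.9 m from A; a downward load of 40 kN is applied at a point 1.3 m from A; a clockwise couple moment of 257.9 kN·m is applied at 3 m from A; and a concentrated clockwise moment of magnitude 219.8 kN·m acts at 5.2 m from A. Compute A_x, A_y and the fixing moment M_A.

A_x = -20.00 kN, A_y = 66.92 kN, M_A = 586.2 kN·m

Resultant of the triangular load: ½ × 29.91 × 1.8 = 26.919 kN, acting at 2.1 m from A (one-third of the span from the peak).
ΣF_x = 0: A_x + 20 = 0 → A_x = -20.00 kN.
ΣF_y = 0: A_y − ½·29.91·1.8 − 40 = 0 → A_y = 66.92 kN.
ΣM about A: M_A − (½·29.91·1.8)·2.1 − 40·1.3 − 257.9 − 219.8 = 0 → M_A = 586.2 kN·m.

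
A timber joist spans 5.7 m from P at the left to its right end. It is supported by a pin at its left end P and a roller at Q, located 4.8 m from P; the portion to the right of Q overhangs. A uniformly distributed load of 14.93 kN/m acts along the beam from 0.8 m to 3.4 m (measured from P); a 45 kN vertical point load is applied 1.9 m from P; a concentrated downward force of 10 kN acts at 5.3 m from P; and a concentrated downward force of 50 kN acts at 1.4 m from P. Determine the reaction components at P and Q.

P_x = 0, P_y = 83.40 kN, Q_y = 60.42 kN

Resultant of the distributed load: 14.93 × 2.6 = 38.818 kN at 2.1 m from P.
Moments about P: Q_y·4.8 − (14.93·2.6)·2.1 − 45·1.9 − 10·5.3 − 50·1.4 = 0 → Q_y = 290.0178/4.8 = 60.4204 ≈ 60.42 kN.
ΣF_y = 0: P_y + 60.4204 − 14.93·2.6 − 45 − 10 − 50 = 0 → P_y = 83.40 kN.
ΣF_x = 0: no horizontal applied forces, so P_x = 0.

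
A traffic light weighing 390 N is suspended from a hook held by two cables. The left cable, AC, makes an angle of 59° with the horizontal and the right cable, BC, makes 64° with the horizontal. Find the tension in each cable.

ΣF_x = 0: −T_AC·cos59° + T_BC·cos64° = 0 → T_BC = 1.17489·T_AC.
ΣF_y = 0: T_AC·sin59° + T_BC·sin64° = 390.
Substitute: T_AC·(0.857167 + 1.17489·0.898794) = 390 → T_AC = 203.852 ≈ 203.9 N.
Then T_BC = 1.17489 × 203.852 = 239.5 N.

T_AC = 203.9 N, T_BC = 239.5 N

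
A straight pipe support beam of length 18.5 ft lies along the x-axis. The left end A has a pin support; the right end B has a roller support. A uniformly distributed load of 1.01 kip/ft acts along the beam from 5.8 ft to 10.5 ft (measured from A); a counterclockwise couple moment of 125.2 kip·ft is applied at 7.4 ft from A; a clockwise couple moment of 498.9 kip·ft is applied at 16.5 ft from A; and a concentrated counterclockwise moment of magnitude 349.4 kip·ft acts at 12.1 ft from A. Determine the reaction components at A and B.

Resultant of the distributed load: 1.01 × 4.7 = 4.747 kip at 8.15 ft from A.
Taking moments about A: B_y·18.5 − (1.01·4.7)·8.15 + 125.2 − 498.9 + 349.4 = 0 → B_y = 62.98805/18.5 = 3.40476 ≈ 3.405 kip.
ΣF_y = 0: A_y + 3.40476 − 1.01·4.7 = 0 → A_y = 1.342 kip.
ΣF_x = 0: no horizontal applied forces, so A_x = 0.

A_x = 0, A_y = 1.342 kip, B_y = 3.405 kip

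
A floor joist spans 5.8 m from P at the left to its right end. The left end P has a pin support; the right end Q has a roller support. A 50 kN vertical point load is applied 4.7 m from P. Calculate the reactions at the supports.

ΣM about P: Q_y·5.8 − 50·4.7 = 0 → Q_y = 235/5.8 = 40.5172 ≈ 40.52 kN.
ΣF_y = 0: P_y + 40.5172 − 50 = 0 → P_y = 9.483 kN.
ΣF_x = 0: no horizontal applied forces, so P_x = 0.

P_x = 0, P_y = 9.483 kN, Q_y = 40.52 kN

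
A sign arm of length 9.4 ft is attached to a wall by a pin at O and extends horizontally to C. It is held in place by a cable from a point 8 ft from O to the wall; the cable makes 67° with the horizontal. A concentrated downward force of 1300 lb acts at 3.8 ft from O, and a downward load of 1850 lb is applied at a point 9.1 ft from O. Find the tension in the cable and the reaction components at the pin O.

ΣM about O: T·sin67°·8 − 1300·3.8 − 1850·9.1 = 0 → T = 21775/(8·0.920505) = 2956.94 ≈ 2957 lb.
ΣF_x = 0: O_x − T·cos67° = 0 → O_x = 2956.94 × 0.390731 = 1155 lb.
ΣF_y = 0: O_y + T·sin67° − 1300 − 1850 = 0 → O_y = 3150 − 2956.94 × 0.920505 = 428.1 lb.

T = 2957 lb, O_x = 1155 lb, O_y = 428.1 lb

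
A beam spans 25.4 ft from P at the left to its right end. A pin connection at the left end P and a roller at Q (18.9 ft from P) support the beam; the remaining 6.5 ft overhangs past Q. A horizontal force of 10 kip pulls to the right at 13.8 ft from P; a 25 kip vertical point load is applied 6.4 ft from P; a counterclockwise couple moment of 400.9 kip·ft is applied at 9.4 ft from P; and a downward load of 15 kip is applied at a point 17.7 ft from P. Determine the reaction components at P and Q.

Taking moments about P: Q_y·18.9 − 25·6.4 + 400.9 − 15·17.7 = 0 → Q_y = 24.6/18.9 = 1.30159 ≈ 1.302 kip.
ΣF_y = 0: P_y + 1.30159 − 25 − 15 = 0 → P_y = 38.70 kip.
ΣF_x = 0: P_x + 10 = 0 → P_x = -10.00 kip.

P_x = -10.00 kip, P_y = 38.70 kip, Q_y = 1.302 kip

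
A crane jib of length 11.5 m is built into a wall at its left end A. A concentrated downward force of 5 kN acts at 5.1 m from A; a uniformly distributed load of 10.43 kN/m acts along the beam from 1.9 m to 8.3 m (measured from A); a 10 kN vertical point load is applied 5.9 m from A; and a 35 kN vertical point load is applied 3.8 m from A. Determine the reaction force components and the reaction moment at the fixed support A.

Resultant of the distributed load: 10.43 × 6.4 = 66.752 kN at 5.1 m from A.
ΣF_x = 0: A_x = 0.
ΣF_y = 0: A_y − 5 − 10.43·6.4 − 10 − 35 = 0 → A_y = 116.8 kN.
ΣM about A: M_A − 5·5.1 − (10.43·6.4)·5.1 − 10·5.9 − 35·3.8 = 0 → M_A = 557.9 kN·m.

A_x = 0, A_y = 116.8 kN, M_A = 557.9 kN·m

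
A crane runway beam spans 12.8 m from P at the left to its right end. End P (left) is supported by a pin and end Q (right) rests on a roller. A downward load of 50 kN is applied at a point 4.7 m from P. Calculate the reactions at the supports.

P_x = 0, P_y = 31.64 kN, Q_y = 18.36 kN

ΣM about P: Q_y·12.8 − 50·4.7 = 0 → Q_y = 235/12.8 = 18.3594 ≈ 18.36 kN.
ΣF_y = 0: P_y + 18.3594 − 50 = 0 → P_y = 31.64 kN.
ΣF_x = 0: no horizontal applied forces, so P_x = 0.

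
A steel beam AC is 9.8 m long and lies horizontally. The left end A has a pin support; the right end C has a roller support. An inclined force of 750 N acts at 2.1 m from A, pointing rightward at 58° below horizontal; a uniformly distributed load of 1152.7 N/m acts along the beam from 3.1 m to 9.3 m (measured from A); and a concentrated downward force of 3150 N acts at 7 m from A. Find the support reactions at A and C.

Resultant of the distributed load: 1152.7 × 6.2 = 7146.74 N at 6.2 m from A.
ΣM about A: C_y·9.8 − 750·sin58°·2.1 − (1152.7·6.2)·6.2 − 3150·7 = 0 → C_y = 67695.5/9.8 = 6907.7 ≈ 6908 N.
ΣF_y = 0: A_y + 6907.7 − 750·sin58° − 1152.7·6.2 − 3150 = 0 → A_y = 4025 N.
ΣF_x = 0: A_x + 750·cos58° = 0 → A_x = -397.4 N.

A_x = -397.4 N, A_y = 4025 N, C_y = 6908 N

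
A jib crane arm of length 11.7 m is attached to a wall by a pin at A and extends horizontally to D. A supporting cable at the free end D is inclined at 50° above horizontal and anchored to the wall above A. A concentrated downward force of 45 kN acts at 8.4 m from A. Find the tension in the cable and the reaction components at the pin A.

ΣM about A: T·sin50°·11.7 − 45·8.4 = 0 → T = 378/(11.7·0.766044) = 42.1747 ≈ 42.17 kN.
ΣF_x = 0: A_x − T·cos50° = 0 → A_x = 42.1747 × 0.642788 = 27.11 kN.
ΣF_y = 0: A_y + T·sin50° − 45 = 0 → A_y = 45 − 42.1747 × 0.766044 = 12.69 kN.

T = 42.17 kN, A_x = 27.11 kN, A_y = 12.69 kN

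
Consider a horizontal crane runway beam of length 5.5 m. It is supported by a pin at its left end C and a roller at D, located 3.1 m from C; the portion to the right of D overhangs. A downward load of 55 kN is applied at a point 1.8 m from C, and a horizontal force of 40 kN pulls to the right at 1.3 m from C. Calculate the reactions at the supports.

C_x = -40.00 kN, C_y = 23.06 kN, D_y = 31.94 kN

ΣM about C: D_y·3.1 − 55·1.8 = 0 → D_y = 99/3.1 = 31.9355 ≈ 31.94 kN.
ΣF_y = 0: C_y + 31.9355 − 55 = 0 → C_y = 23.06 kN.
ΣF_x = 0: C_x + 40 = 0 → C_x = -40.00 kN.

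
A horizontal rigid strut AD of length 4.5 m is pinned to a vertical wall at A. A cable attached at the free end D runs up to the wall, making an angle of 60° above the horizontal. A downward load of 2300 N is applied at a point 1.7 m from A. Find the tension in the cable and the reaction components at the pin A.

T = 1003 N, A_x = 501.7 N, A_y = 1431 N

ΣM about A: T·sin60°·4.5 − 2300·1.7 = 0 → T = 3910/(4.5·0.866025) = 1003.31 ≈ 1003 N.
ΣF_x = 0: A_x − T·cos60° = 0 → A_x = 1003.31 × 0.5 = 501.7 N.
ΣF_y = 0: A_y + T·sin60° − 2300 = 0 → A_y = 2300 − 1003.31 × 0.866025 = 1431 N.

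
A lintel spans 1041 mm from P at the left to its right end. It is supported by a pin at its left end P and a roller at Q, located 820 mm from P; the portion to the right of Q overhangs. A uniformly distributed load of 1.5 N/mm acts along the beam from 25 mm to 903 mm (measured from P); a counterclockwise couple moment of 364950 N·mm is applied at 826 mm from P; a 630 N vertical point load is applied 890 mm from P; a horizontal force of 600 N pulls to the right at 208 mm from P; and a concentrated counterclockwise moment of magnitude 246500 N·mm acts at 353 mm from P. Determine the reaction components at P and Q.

Resultant of the distributed load: 1.5 × 878 = 1317 N at 464 mm from P.
Taking moments about P: Q_y·820 − (1.5·878)·464 + 364950 − 630·890 + 246500 = 0 → Q_y = 560338/820 = 683.339 ≈ 683.3 N.
ΣF_y = 0: P_y + 683.339 − 1.5·878 − 630 = 0 → P_y = 1264 N.
ΣF_x = 0: P_x + 600 = 0 → P_x = -600.0 N.

P_x = -600.0 N, P_y = 1264 N, Q_y = 683.3 N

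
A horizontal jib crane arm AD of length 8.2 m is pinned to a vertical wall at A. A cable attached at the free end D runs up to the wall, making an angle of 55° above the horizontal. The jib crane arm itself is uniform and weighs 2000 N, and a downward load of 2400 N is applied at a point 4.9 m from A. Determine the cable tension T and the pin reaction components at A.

ΣM about A: T·sin55°·8.2 − 2000·4.1 − 2400·4.9 = 0 → T = 19960/(8.2·0.819152) = 2971.54 ≈ 2972 N.
ΣF_x = 0: A_x − T·cos55° = 0 → A_x = 2971.54 × 0.573576 = 1704 N.
ΣF_y = 0: A_y + T·sin55° − 2000 − 2400 = 0 → A_y = 4400 − 2971.54 × 0.819152 = 1966 N.

T = 2972 N, A_x = 1704 N, A_y = 1966 N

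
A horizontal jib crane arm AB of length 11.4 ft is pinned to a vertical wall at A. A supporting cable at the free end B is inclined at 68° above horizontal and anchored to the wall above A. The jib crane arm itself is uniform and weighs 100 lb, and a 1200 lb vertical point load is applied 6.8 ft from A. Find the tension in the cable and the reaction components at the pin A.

T = 825.9 lb, A_x = 309.4 lb, A_y = 534.2 lb

ΣM about A: T·sin68°·11.4 − 100·5.7 − 1200·6.8 = 0 → T = 8730/(11.4·0.927184) = 825.93 ≈ 825.9 lb.
ΣF_x = 0: A_x − T·cos68° = 0 → A_x = 825.93 × 0.374607 = 309.4 lb.
ΣF_y = 0: A_y + T·sin68° − 100 − 1200 = 0 → A_y = 1300 − 825.93 × 0.927184 = 534.2 lb.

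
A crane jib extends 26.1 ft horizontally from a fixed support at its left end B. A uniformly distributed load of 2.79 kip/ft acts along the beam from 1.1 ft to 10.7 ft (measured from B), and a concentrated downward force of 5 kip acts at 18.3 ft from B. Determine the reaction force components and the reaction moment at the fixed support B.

B_x = 0, B_y = 31.78 kip, M_B = 249.5 kip·ft

Resultant of the distributed load: 2.79 × 9.6 = 26.784 kip at 5.9 ft from B.
ΣF_x = 0: B_x = 0.
ΣF_y = 0: B_y − 2.79·9.6 − 5 = 0 → B_y = 31.78 kip.
ΣM about B: M_B − (2.79·9.6)·5.9 − 5·18.3 = 0 → M_B = 249.5 kip·ft.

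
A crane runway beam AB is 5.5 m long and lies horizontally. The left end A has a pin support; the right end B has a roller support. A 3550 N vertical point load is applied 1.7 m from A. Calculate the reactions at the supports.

Taking moments about A: B_y·5.5 − 3550·1.7 = 0 → B_y = 6035/5.5 = 1097.27 ≈ 1097 N.
ΣF_y = 0: A_y + 1097.27 − 3550 = 0 → A_y = 2453 N.
ΣF_x = 0: no horizontal applied forces, so A_x = 0.

A_x = 0, A_y = 2453 N, B_y = 1097 N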